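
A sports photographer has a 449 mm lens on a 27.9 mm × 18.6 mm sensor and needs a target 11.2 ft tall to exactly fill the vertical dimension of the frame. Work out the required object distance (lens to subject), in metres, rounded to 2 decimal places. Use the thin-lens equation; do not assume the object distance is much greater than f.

82.86 m

W: 11.2 ft × 304.8 mm/ft = 3413.76 mm.
Magnification m = h/W = dᵢ/dₒ; combined with 1/f = 1/dₒ + 1/dᵢ this gives dₒ = f·(1 + W/h).
dₒ = 449 mm × (1 + 3413.76/18.6) = 449 × 184.5355 ≈ 82856.430 mm = 82.8564 m.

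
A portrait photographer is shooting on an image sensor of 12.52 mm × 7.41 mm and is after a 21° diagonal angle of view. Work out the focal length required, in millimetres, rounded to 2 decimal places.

Sensor diagonal = √(12.52² + 7.41²) = √211.6585 ≈ 14.5485 mm.
From α = 2·arctan(d/2f) we get f = d / (2·tan(α/2)).
With d = 14.5485 mm and α/2 = 10.5°, tan(α/2) ≈ 0.18534, so f ≈ 14.5485 / 0.37068 ≈ 39.2483 mm.

39.25 mm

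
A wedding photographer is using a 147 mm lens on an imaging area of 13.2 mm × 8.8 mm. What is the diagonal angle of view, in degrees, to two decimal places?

6.18°

Sensor diagonal = √(13.2² + 8.8²) = √251.6800 ≈ 15.8644 mm.
Angle of view α = 2·arctan(d/2f) with d = 15.8644 mm and f = 147 mm.
d/2f = 0.05396; arctan(0.05396) ≈ 3.0887°, so α ≈ 6.1774°.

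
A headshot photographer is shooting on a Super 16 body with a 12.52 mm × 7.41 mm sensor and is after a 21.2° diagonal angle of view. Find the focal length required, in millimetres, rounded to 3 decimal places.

38.870 mm

Sensor diagonal = √(12.52² + 7.41²) = √211.6585 ≈ 14.5485 mm.
From α = 2·arctan(d/2f) we get f = d / (2·tan(α/2)).
With d = 14.5485 mm and α/2 = 10.6°, tan(α/2) ≈ 0.18714, so f ≈ 14.5485 / 0.37429 ≈ 38.8696 mm.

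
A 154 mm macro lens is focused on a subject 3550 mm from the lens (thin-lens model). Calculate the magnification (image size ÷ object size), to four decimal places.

0.0453×

Thin lens: 1/f = 1/dₒ + 1/dᵢ → 1/dᵢ = 1/154 − 1/3550 = 0.0062118 mm⁻¹, so dᵢ ≈ 160.9835 mm.
Magnification m = dᵢ/dₒ = 160.9835/3550 ≈ 0.04535.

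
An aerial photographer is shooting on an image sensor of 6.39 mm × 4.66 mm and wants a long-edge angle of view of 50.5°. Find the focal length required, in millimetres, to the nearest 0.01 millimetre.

From α = 2·arctan(w/2f) we get f = w / (2·tan(α/2)).
With w = 6.39 mm and α/2 = 25.25°, tan(α/2) ≈ 0.47163, so f ≈ 6.39 / 0.94326 ≈ 6.7744 mm.

6.77 mm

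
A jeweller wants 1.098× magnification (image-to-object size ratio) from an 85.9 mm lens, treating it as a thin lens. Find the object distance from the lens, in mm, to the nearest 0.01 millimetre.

With m = dᵢ/dₒ and 1/f = 1/dₒ + 1/dᵢ, substituting dᵢ = m·dₒ gives 1/f = (1 + 1/m)/dₒ, hence dₒ = f·(1 + 1/m).
dₒ = 85.9 × (1 + 1/1.098) = 85.9 × 1.91075 ≈ 164.133 mm.

164.13 mm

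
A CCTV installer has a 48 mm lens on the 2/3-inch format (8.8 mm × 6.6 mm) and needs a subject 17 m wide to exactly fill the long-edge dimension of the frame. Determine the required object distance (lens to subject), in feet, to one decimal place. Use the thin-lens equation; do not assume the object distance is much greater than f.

W: 17 m = 17000 mm.
Magnification m = w/W = dᵢ/dₒ; combined with 1/f = 1/dₒ + 1/dᵢ this gives dₒ = f·(1 + W/w).
dₒ = 48 mm × (1 + 17000/8.8) = 48 × 1932.8182 ≈ 92775.273 mm = 92775.273/304.8 ft = 304.381 ft.

304.4 ft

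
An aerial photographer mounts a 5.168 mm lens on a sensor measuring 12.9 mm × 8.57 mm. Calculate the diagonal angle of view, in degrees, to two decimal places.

Sensor diagonal = √(12.9² + 8.57²) = √239.8549 ≈ 15.4872 mm.
Angle of view α = 2·arctan(d/2f) with d = 15.4872 mm and f = 5.168 mm.
d/2f = 1.49838; arctan(1.49838) ≈ 56.2813°, so α ≈ 112.5627°.

112.56°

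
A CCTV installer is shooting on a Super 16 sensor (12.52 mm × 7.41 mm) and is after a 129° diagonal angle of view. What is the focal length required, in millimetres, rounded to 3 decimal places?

3.470 mm

Sensor diagonal = √(12.52² + 7.41²) = √211.6585 ≈ 14.5485 mm.
From α = 2·arctan(d/2f) we get f = d / (2·tan(α/2)).
With d = 14.5485 mm and α/2 = 64.5°, tan(α/2) ≈ 2.09654, so f ≈ 14.5485 / 4.19309 ≈ 3.4696 mm.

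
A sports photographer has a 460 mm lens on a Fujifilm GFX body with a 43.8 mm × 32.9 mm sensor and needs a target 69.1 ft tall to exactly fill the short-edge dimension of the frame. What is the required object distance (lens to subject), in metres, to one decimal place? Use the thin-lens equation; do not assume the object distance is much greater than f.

294.9 m

W: 69.1 ft × 304.8 mm/ft = 21061.68 mm.
Magnification m = h/W = dᵢ/dₒ; combined with 1/f = 1/dₒ + 1/dᵢ this gives dₒ = f·(1 + W/h).
dₒ = 460 mm × (1 + 21061.7/32.9) = 460 × 641.1726 ≈ 294939.407 mm = 294.939 m.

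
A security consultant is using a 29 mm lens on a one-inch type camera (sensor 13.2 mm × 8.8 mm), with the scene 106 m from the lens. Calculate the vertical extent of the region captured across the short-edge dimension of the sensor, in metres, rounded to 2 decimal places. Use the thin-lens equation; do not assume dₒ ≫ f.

32.16 m

dₒ: 106 m = 106000 mm.
Similar triangles through the lens centre give W/dₒ = h/dᵢ; with 1/f = 1/dₒ + 1/dᵢ this gives W = h·(dₒ − f)/f.
W = 8.8 mm × (106000 − 29) / 29 = 8.8 × 3654.1724 ≈ 32156.717 mm = 32.1567 m.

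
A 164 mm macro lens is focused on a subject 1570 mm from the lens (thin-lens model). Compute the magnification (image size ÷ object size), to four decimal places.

0.1166×

Thin lens: 1/f = 1/dₒ + 1/dᵢ → 1/dᵢ = 1/164 − 1/1570 = 0.0054606 mm⁻¹, so dᵢ ≈ 183.1294 mm.
Magnification m = dᵢ/dₒ = 183.1294/1570 ≈ 0.11664.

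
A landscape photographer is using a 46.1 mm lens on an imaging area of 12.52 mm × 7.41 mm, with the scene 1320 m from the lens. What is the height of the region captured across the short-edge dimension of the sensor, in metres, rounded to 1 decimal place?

dₒ: 1320 m = 1.32e+06 mm.
Similar triangles through the lens centre give W/dₒ = h/dᵢ; with 1/f = 1/dₒ + 1/dᵢ this gives W = h·(dₒ − f)/f.
W = 7.41 mm × (1.32e+06 − 46.1) / 46.1 = 7.41 × 28632.4056 ≈ 212166.126 mm = 212.166 m.

212.2 m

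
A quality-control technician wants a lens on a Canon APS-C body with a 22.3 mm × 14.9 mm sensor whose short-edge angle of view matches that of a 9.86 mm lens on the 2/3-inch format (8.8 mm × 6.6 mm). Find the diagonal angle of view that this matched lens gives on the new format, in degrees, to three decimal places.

Equal short-edge AOV ⇒ f₂ = f₁ · 14.9/6.6 = 9.86 × 2.25758 ≈ 22.2597 mm.
Sensor diagonal = √(22.3² + 14.9²) = √719.3000 ≈ 26.8198 mm.
Diagonal AOV on the new format = 2·arctan(26.8198 / (2 × 22.2597)) = 2·arctan(0.60243) ≈ 62.1319°.

62.132°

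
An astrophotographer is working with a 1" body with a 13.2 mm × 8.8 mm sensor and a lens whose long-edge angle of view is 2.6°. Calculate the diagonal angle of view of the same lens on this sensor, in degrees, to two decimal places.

From the long-edge AOV: f = 13.2 / (2·tan(1.3°)) = 13.2 / 0.04539 ≈ 290.8363 mm.
Sensor diagonal = √(13.2² + 8.8²) = √251.6800 ≈ 15.8644 mm.
Diagonal AOV = 2·arctan(15.8644 / (2 × 290.8363)) = 2·arctan(0.02727) ≈ 3.1246°.

3.12°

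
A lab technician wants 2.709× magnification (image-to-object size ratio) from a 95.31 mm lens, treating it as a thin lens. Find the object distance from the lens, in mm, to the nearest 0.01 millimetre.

With m = dᵢ/dₒ and 1/f = 1/dₒ + 1/dᵢ, substituting dᵢ = m·dₒ gives 1/f = (1 + 1/m)/dₒ, hence dₒ = f·(1 + 1/m).
dₒ = 95.31 × (1 + 1/2.709) = 95.31 × 1.36914 ≈ 130.493 mm.

130.49 mm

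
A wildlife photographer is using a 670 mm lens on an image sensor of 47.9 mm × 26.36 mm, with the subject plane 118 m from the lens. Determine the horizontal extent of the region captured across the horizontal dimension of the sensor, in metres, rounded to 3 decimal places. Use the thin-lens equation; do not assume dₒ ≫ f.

dₒ: 118 m = 118000 mm.
Similar triangles through the lens centre give W/dₒ = w/dᵢ; with 1/f = 1/dₒ + 1/dᵢ this gives W = w·(dₒ − f)/f.
W = 47.9 mm × (118000 − 670) / 670 = 47.9 × 175.1194 ≈ 8388.219 mm = 8.38822 m.

8.388 m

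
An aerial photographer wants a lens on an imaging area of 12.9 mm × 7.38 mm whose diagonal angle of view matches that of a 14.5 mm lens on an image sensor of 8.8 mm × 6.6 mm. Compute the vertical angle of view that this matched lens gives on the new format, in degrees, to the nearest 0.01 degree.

Sensor diagonal = √(8.8² + 6.6²) = √121.0000 ≈ 11.0000 mm.
Sensor diagonal = √(12.9² + 7.38²) = √220.8744 ≈ 14.8618 mm.
Equal diagonal AOV ⇒ f₂ = f₁ · 14.8618/11.0000 = 14.5 × 1.35108 ≈ 19.5906 mm.
Vertical AOV on the new format = 2·arctan(7.38 / (2 × 19.5906)) = 2·arctan(0.18836) ≈ 21.3340°.

21.33°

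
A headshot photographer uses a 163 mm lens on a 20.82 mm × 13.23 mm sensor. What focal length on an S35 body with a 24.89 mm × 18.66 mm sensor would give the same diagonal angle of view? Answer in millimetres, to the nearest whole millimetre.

Sensor diagonal = √(20.82² + 13.23²) = √608.5053 ≈ 24.6679 mm.
Sensor diagonal = √(24.89² + 18.66²) = √967.7077 ≈ 31.1080 mm.
Equal angle of view means equal diagonal/f ratio, so f₂ = f₁ · (diagonal₂/diagonal₁) = 163 × 31.1080/24.6679.
f₂ = 163 × 1.26107 ≈ 205.555 mm.

206 mm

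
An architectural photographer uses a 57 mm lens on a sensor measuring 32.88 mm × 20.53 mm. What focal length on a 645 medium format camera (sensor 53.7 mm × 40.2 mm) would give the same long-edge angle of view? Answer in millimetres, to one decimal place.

Equal angle of view means equal width/f ratio, so f₂ = f₁ · (width₂/width₁) = 57 × 53.7/32.88.
f₂ = 57 × 1.63321 ≈ 93.093 mm.

93.1 mm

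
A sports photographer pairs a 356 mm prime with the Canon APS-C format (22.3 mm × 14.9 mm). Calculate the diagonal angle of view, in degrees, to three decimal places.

Sensor diagonal = √(22.3² + 14.9²) = √719.3000 ≈ 26.8198 mm.
Angle of view α = 2·arctan(d/2f) with d = 26.8198 mm and f = 356 mm.
d/2f = 0.03767; arctan(0.03767) ≈ 2.1572°, so α ≈ 4.3144°.

4.314°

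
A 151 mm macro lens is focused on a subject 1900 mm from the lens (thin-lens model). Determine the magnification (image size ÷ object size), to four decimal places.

0.0863×

Thin lens: 1/f = 1/dₒ + 1/dᵢ → 1/dᵢ = 1/151 − 1/1900 = 0.0060962 mm⁻¹, so dᵢ ≈ 164.0366 mm.
Magnification m = dᵢ/dₒ = 164.0366/1900 ≈ 0.08634.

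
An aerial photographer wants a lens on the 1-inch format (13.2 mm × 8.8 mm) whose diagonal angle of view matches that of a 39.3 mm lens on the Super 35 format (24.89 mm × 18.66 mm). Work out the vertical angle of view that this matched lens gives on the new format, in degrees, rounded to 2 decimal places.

Sensor diagonal = √(24.89² + 18.66²) = √967.7077 ≈ 31.1080 mm.
Sensor diagonal = √(13.2² + 8.8²) = √251.6800 ≈ 15.8644 mm.
Equal diagonal AOV ⇒ f₂ = f₁ · 15.8644/31.1080 = 39.3 × 0.50998 ≈ 20.0422 mm.
Vertical AOV on the new format = 2·arctan(8.8 / (2 × 20.0422)) = 2·arctan(0.21954) ≈ 24.7642°.

24.76°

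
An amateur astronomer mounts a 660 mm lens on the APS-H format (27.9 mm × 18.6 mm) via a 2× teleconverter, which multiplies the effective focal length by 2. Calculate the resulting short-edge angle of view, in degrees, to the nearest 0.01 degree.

Effective focal length f = 660 × 2 = 1320 mm.
α = 2·arctan(18.6 / (2 × 1320)) = 2·arctan(0.00705) ≈ 0.8073°.

0.81°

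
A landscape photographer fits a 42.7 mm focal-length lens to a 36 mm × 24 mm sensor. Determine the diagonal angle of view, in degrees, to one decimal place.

Sensor diagonal = √(36² + 24²) = √1872.0000 ≈ 43.2666 mm.
Angle of view α = 2·arctan(d/2f) with d = 43.2666 mm and f = 42.7 mm.
d/2f = 0.50663; arctan(0.50663) ≈ 26.8684°, so α ≈ 53.7367°.

53.7°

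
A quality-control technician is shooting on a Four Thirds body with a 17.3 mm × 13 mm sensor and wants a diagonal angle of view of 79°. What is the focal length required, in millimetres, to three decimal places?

Sensor diagonal = √(17.3² + 13²) = √468.2900 ≈ 21.6400 mm.
From α = 2·arctan(d/2f) we get f = d / (2·tan(α/2)).
With d = 21.6400 mm and α/2 = 39.5°, tan(α/2) ≈ 0.82434, so f ≈ 21.6400 / 1.64867 ≈ 13.1257 mm.

13.126 mm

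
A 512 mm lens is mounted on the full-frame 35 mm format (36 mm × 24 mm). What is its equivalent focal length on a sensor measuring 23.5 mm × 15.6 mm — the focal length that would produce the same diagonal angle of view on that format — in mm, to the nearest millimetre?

Sensor diagonal = √(36² + 24²) = √1872.0000 ≈ 43.2666 mm.
Sensor diagonal = √(23.5² + 15.6²) = √795.6100 ≈ 28.2066 mm.
Equal angle of view means equal diagonal/f ratio, so f₂ = f₁ · (diagonal₂/diagonal₁) = 512 × 28.2066/43.2666.
f₂ = 512 × 0.65192 ≈ 333.785 mm.

334 mm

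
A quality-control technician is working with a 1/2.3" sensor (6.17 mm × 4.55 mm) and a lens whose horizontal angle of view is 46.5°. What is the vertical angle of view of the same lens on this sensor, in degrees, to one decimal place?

From the horizontal AOV: f = 6.17 / (2·tan(23.25°)) = 6.17 / 0.85927 ≈ 7.1805 mm.
Vertical AOV = 2·arctan(4.55 / (2 × 7.1805)) = 2·arctan(0.31683) ≈ 35.1594°.

35.2°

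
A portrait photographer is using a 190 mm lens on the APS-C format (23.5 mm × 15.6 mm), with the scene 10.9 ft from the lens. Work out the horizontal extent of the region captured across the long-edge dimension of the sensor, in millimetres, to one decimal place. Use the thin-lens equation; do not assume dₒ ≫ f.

387.4 mm

dₒ: 10.9 ft × 304.8 mm/ft = 3322.32 mm.
Similar triangles through the lens centre give W/dₒ = w/dᵢ; with 1/f = 1/dₒ + 1/dᵢ this gives W = w·(dₒ − f)/f.
W = 23.5 mm × (3322.32 − 190) / 190 = 23.5 × 16.4859 ≈ 387.419 mm.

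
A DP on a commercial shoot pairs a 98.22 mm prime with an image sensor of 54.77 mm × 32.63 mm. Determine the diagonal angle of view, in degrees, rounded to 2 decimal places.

35.96°

Sensor diagonal = √(54.77² + 32.63²) = √4064.4698 ≈ 63.7532 mm.
Angle of view α = 2·arctan(d/2f) with d = 63.7532 mm and f = 98.22 mm.
d/2f = 0.32454; arctan(0.32454) ≈ 17.9805°, so α ≈ 35.9609°.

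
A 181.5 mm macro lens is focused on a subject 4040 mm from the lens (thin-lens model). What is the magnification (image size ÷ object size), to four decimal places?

Thin lens: 1/f = 1/dₒ + 1/dᵢ → 1/dᵢ = 1/181.5 − 1/4040 = 0.0052621 mm⁻¹, so dᵢ ≈ 190.0376 mm.
Magnification m = dᵢ/dₒ = 190.0376/4040 ≈ 0.04704.

0.0470×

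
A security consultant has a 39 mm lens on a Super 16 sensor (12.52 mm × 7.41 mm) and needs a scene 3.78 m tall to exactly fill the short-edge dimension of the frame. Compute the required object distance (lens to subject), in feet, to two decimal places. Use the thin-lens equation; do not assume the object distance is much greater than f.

W: 3.78 m = 3780 mm.
Magnification m = h/W = dᵢ/dₒ; combined with 1/f = 1/dₒ + 1/dᵢ this gives dₒ = f·(1 + W/h).
dₒ = 39 mm × (1 + 3780/7.41) = 39 × 511.1215 ≈ 19933.737 mm = 19933.737/304.8 ft = 65.3994 ft.

65.40 ft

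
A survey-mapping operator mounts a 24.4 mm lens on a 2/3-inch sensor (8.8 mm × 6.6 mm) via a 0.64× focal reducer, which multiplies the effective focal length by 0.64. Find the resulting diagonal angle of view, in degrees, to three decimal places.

Effective focal length f = 24.4 × 0.64 = 15.616 mm.
Sensor diagonal = √(8.8² + 6.6²) = √121.0000 ≈ 11.0000 mm.
α = 2·arctan(11.000 / (2 × 15.616)) = 2·arctan(0.35220) ≈ 38.8048°.

38.805°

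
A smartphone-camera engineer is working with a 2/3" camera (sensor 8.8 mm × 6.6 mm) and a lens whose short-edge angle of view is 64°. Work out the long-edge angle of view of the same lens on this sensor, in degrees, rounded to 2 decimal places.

From the short-edge AOV: f = 6.6 / (2·tan(32°)) = 6.6 / 1.24974 ≈ 5.2811 mm.
Long-edge AOV = 2·arctan(8.8 / (2 × 5.2811)) = 2·arctan(0.83316) ≈ 79.5994°.

79.60°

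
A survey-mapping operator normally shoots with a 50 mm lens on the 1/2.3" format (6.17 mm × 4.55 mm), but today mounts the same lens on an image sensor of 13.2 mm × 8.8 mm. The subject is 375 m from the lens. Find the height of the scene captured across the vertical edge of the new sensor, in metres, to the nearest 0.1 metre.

66.0 m

The focal length stays 50 mm; the relevant sensor dimension is now h = 8.8 mm. Object distance dₒ = 375 m = 375000 mm.
Thin-lens field height W = h·(dₒ − f)/f = 8.8 × (375000 − 50)/50 ≈ 65991.200 mm = 65.9912 m.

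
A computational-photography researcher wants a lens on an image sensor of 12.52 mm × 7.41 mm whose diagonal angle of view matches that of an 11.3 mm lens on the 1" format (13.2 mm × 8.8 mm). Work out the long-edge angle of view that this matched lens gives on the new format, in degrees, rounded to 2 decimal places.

Sensor diagonal = √(13.2² + 8.8²) = √251.6800 ≈ 15.8644 mm.
Sensor diagonal = √(12.52² + 7.41²) = √211.6585 ≈ 14.5485 mm.
Equal diagonal AOV ⇒ f₂ = f₁ · 14.5485/15.8644 = 11.3 × 0.91705 ≈ 10.3627 mm.
Long-edge AOV on the new format = 2·arctan(12.52 / (2 × 10.3627)) = 2·arctan(0.60409) ≈ 62.2716°.

62.27°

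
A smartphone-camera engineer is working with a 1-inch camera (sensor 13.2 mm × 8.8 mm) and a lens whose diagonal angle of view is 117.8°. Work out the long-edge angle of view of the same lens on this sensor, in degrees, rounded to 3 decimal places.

Sensor diagonal = √(13.2² + 8.8²) = √251.6800 ≈ 15.8644 mm.
From the diagonal AOV: f = 15.8644 / (2·tan(58.9°)) = 15.8644 / 3.31544 ≈ 4.7850 mm.
Long-edge AOV = 2·arctan(13.2 / (2 × 4.7850)) = 2·arctan(1.37931) ≈ 108.1156°.

108.116°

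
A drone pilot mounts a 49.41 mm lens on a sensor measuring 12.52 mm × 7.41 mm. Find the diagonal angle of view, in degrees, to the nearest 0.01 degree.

Sensor diagonal = √(12.52² + 7.41²) = √211.6585 ≈ 14.5485 mm.
Angle of view α = 2·arctan(d/2f) with d = 14.5485 mm and f = 49.41 mm.
d/2f = 0.14722; arctan(0.14722) ≈ 8.3750°, so α ≈ 16.7501°.

16.75°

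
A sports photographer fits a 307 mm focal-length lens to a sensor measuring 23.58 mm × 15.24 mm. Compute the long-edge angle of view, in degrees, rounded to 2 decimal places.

Angle of view α = 2·arctan(w/2f) with w = 23.58 mm and f = 307 mm.
w/2f = 0.03840; arctan(0.03840) ≈ 2.1993°, so α ≈ 4.3986°.

4.40°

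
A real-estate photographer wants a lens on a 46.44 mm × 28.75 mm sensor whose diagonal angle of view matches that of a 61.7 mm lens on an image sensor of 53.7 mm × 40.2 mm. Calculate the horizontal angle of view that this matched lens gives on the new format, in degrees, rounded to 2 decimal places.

49.61°

Sensor diagonal = √(53.7² + 40.2²) = √4499.7300 ≈ 67.0800 mm.
Sensor diagonal = √(46.44² + 28.75²) = √2983.2361 ≈ 54.6190 mm.
Equal diagonal AOV ⇒ f₂ = f₁ · 54.6190/67.0800 = 61.7 × 0.81424 ≈ 50.2384 mm.
Horizontal AOV on the new format = 2·arctan(46.44 / (2 × 50.2384)) = 2·arctan(0.46220) ≈ 49.6124°.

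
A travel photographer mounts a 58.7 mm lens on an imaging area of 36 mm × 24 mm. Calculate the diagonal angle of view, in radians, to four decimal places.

Sensor diagonal = √(36² + 24²) = √1872.0000 ≈ 43.2666 mm.
Angle of view α = 2·arctan(d/2f) with d = 43.2666 mm and f = 58.7 mm.
d/2f = 0.36854; arctan(0.36854) ≈ 0.3531 rad, so α ≈ 0.7062 rad.

0.7062 rad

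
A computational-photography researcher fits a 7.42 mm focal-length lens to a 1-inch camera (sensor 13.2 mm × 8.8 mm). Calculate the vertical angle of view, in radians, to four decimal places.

Angle of view α = 2·arctan(h/2f) with h = 8.8 mm and f = 7.42 mm.
h/2f = 0.59299; arctan(0.59299) ≈ 0.5353 rad, so α ≈ 1.0705 rad.

1.0705 rad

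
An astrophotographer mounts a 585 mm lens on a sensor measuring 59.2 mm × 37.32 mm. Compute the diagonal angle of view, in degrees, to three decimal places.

6.846°

Sensor diagonal = √(59.2² + 37.32²) = √4897.4224 ≈ 69.9816 mm.
Angle of view α = 2·arctan(d/2f) with d = 69.9816 mm and f = 585 mm.
d/2f = 0.05981; arctan(0.05981) ≈ 3.4230°, so α ≈ 6.8459°.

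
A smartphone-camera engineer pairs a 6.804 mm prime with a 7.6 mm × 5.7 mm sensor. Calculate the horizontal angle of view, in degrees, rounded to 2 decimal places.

Angle of view α = 2·arctan(w/2f) with w = 7.6 mm and f = 6.804 mm.
w/2f = 0.55850; arctan(0.55850) ≈ 29.1831°, so α ≈ 58.3663°.

58.37°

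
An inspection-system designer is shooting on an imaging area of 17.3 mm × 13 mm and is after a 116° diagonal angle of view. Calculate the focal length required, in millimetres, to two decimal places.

6.76 mm

Sensor diagonal = √(17.3² + 13²) = √468.2900 ≈ 21.6400 mm.
From α = 2·arctan(d/2f) we get f = d / (2·tan(α/2)).
With d = 21.6400 mm and α/2 = 58°, tan(α/2) ≈ 1.60033, so f ≈ 21.6400 / 3.20067 ≈ 6.7611 mm.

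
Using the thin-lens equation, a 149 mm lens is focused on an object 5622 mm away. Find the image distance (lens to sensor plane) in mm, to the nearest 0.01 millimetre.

153.06 mm

1/dᵢ = 1/f − 1/dₒ = 1/149 − 1/5622 = 0.0065335 mm⁻¹.
dᵢ = 1/0.0065335 ≈ 153.0565 mm.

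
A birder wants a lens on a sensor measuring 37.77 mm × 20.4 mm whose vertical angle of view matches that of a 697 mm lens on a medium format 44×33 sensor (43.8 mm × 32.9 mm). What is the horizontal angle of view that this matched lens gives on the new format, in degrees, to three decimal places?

5.004°

Equal vertical AOV ⇒ f₂ = f₁ · 20.4/32.9 = 697 × 0.62006 ≈ 432.1824 mm.
Horizontal AOV on the new format = 2·arctan(37.77 / (2 × 432.1824)) = 2·arctan(0.04370) ≈ 5.0041°.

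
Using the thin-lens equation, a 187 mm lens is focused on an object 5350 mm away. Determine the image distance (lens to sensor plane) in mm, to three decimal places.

193.773 mm

1/dᵢ = 1/f − 1/dₒ = 1/187 − 1/5350 = 0.0051607 mm⁻¹.
dᵢ = 1/0.0051607 ≈ 193.7730 mm.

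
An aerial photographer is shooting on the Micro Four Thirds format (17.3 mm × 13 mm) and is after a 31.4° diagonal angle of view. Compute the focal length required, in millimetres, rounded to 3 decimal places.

Sensor diagonal = √(17.3² + 13²) = √468.2900 ≈ 21.6400 mm.
From α = 2·arctan(d/2f) we get f = d / (2·tan(α/2)).
With d = 21.6400 mm and α/2 = 15.7°, tan(α/2) ≈ 0.28109, so f ≈ 21.6400 / 0.56217 ≈ 38.4934 mm.

38.493 mm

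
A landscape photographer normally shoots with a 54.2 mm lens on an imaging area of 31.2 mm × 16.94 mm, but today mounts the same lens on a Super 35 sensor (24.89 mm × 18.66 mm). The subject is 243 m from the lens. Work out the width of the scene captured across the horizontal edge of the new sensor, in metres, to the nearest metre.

The focal length stays 54.2 mm; the relevant sensor dimension is now w = 24.89 mm. Object distance dₒ = 243 m = 243000 mm.
Thin-lens field width W = w·(dₒ − f)/f = 24.89 × (243000 − 54.2)/54.2 ≈ 111566.807 mm = 111.567 m.

112 m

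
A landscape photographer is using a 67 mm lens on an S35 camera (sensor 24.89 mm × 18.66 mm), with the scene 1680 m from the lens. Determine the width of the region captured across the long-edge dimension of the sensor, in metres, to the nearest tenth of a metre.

624.1 m

dₒ: 1680 m = 1.68e+06 mm.
Similar triangles through the lens centre give W/dₒ = w/dᵢ; with 1/f = 1/dₒ + 1/dᵢ this gives W = w·(dₒ − f)/f.
W = 24.89 mm × (1.68e+06 − 67) / 67 = 24.89 × 25073.6269 ≈ 624082.573 mm = 624.083 m.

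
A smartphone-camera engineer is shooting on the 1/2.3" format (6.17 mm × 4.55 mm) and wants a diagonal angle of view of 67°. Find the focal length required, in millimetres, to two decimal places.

5.79 mm

Sensor diagonal = √(6.17² + 4.55²) = √58.7714 ≈ 7.6663 mm.
From α = 2·arctan(d/2f) we get f = d / (2·tan(α/2)).
With d = 7.6663 mm and α/2 = 33.5°, tan(α/2) ≈ 0.66189, so f ≈ 7.6663 / 1.32377 ≈ 5.7912 mm.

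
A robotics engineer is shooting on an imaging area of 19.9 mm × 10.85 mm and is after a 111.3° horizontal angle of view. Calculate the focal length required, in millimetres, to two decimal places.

From α = 2·arctan(w/2f) we get f = w / (2·tan(α/2)).
With w = 19.9 mm and α/2 = 55.65°, tan(α/2) ≈ 1.46320, so f ≈ 19.9 / 2.92640 ≈ 6.8002 mm.

6.80 mm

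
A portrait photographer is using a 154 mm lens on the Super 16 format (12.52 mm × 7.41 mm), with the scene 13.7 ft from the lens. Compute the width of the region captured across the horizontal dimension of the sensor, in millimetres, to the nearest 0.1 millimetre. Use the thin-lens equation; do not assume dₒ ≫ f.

dₒ: 13.7 ft × 304.8 mm/ft = 4175.76 mm.
Similar triangles through the lens centre give W/dₒ = w/dᵢ; with 1/f = 1/dₒ + 1/dᵢ this gives W = w·(dₒ − f)/f.
W = 12.52 mm × (4175.76 − 154) / 154 = 12.52 × 26.1153 ≈ 326.964 mm.

327.0 mm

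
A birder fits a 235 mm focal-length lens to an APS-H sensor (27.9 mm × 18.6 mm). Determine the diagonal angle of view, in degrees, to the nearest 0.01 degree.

8.16°

Sensor diagonal = √(27.9² + 18.6²) = √1124.3700 ≈ 33.5316 mm.
Angle of view α = 2·arctan(d/2f) with d = 33.5316 mm and f = 235 mm.
d/2f = 0.07134; arctan(0.07134) ≈ 4.0808°, so α ≈ 8.1616°.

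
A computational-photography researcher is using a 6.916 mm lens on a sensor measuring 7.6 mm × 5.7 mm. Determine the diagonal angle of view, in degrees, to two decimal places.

68.96°

Sensor diagonal = √(7.6² + 5.7²) = √90.2500 ≈ 9.5000 mm.
Angle of view α = 2·arctan(d/2f) with d = 9.5000 mm and f = 6.916 mm.
d/2f = 0.68681; arctan(0.68681) ≈ 34.4818°, so α ≈ 68.9636°.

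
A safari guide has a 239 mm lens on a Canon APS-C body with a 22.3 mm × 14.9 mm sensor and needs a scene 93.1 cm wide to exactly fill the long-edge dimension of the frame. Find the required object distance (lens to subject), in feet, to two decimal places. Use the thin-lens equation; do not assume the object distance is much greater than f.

33.52 ft

W: 93.1 cm = 931 mm.
Magnification m = w/W = dᵢ/dₒ; combined with 1/f = 1/dₒ + 1/dᵢ this gives dₒ = f·(1 + W/w).
dₒ = 239 mm × (1 + 931/22.3) = 239 × 42.7489 ≈ 10216.982 mm = 10216.982/304.8 ft = 33.5203 ft.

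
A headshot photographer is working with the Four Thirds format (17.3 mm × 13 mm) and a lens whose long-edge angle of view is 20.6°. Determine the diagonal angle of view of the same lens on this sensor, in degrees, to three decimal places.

25.614°

From the long-edge AOV: f = 17.3 / (2·tan(10.3°)) = 17.3 / 0.36346 ≈ 47.5979 mm.
Sensor diagonal = √(17.3² + 13²) = √468.2900 ≈ 21.6400 mm.
Diagonal AOV = 2·arctan(21.6400 / (2 × 47.5979)) = 2·arctan(0.22732) ≈ 25.6138°.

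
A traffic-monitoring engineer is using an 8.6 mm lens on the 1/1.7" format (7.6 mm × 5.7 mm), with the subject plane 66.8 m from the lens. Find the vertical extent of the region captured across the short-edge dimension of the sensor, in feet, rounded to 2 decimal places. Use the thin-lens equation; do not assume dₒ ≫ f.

145.24 ft

dₒ: 66.8 m = 66800 mm.
Similar triangles through the lens centre give W/dₒ = h/dᵢ; with 1/f = 1/dₒ + 1/dᵢ this gives W = h·(dₒ − f)/f.
W = 5.7 mm × (66800 − 8.6) / 8.6 = 5.7 × 7766.4419 ≈ 44268.719 mm = 44268.719/304.8 ft = 145.239 ft.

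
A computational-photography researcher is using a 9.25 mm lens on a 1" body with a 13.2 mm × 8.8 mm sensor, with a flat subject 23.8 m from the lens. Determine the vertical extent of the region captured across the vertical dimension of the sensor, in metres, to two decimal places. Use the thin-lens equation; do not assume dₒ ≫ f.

22.63 m

dₒ: 23.8 m = 23800 mm.
Similar triangles through the lens centre give W/dₒ = h/dᵢ; with 1/f = 1/dₒ + 1/dᵢ this gives W = h·(dₒ − f)/f.
W = 8.8 mm × (23800 − 9.25) / 9.25 = 8.8 × 2571.9730 ≈ 22633.362 mm = 22.6334 m.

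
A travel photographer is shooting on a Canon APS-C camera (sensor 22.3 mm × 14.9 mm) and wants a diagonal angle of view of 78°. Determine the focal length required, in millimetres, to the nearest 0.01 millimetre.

Sensor diagonal = √(22.3² + 14.9²) = √719.3000 ≈ 26.8198 mm.
From α = 2·arctan(d/2f) we get f = d / (2·tan(α/2)).
With d = 26.8198 mm and α/2 = 39°, tan(α/2) ≈ 0.80978, so f ≈ 26.8198 / 1.61957 ≈ 16.5598 mm.

16.56 mm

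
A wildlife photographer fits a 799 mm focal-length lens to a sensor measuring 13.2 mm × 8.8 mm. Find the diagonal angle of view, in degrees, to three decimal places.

Sensor diagonal = √(13.2² + 8.8²) = √251.6800 ≈ 15.8644 mm.
Angle of view α = 2·arctan(d/2f) with d = 15.8644 mm and f = 799 mm.
d/2f = 0.00993; arctan(0.00993) ≈ 0.5688°, so α ≈ 1.1376°.

1.138°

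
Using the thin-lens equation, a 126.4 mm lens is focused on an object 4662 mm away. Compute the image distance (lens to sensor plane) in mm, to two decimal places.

1/dᵢ = 1/f − 1/dₒ = 1/126.4 − 1/4662 = 0.0076969 mm⁻¹.
dᵢ = 1/0.0076969 ≈ 129.9226 mm.

129.92 mm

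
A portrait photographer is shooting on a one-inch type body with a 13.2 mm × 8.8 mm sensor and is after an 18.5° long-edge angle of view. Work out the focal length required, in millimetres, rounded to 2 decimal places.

40.53 mm

From α = 2·arctan(w/2f) we get f = w / (2·tan(α/2)).
With w = 13.2 mm and α/2 = 9.25°, tan(α/2) ≈ 0.16286, so f ≈ 13.2 / 0.32572 ≈ 40.5255 mm.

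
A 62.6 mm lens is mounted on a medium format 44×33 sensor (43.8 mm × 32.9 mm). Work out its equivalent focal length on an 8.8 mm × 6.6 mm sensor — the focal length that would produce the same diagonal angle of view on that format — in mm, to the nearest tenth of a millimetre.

Sensor diagonal = √(43.8² + 32.9²) = √3000.8500 ≈ 54.7800 mm.
Sensor diagonal = √(8.8² + 6.6²) = √121.0000 ≈ 11.0000 mm.
Equal angle of view means equal diagonal/f ratio, so f₂ = f₁ · (diagonal₂/diagonal₁) = 62.6 × 11.0000/54.7800.
f₂ = 62.6 × 0.20080 ≈ 12.570 mm.

12.6 mm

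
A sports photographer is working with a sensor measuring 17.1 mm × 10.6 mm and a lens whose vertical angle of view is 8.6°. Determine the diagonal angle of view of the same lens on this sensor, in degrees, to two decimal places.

16.24°

From the vertical AOV: f = 10.6 / (2·tan(4.3°)) = 10.6 / 0.15038 ≈ 70.4877 mm.
Sensor diagonal = √(17.1² + 10.6²) = √404.7700 ≈ 20.1189 mm.
Diagonal AOV = 2·arctan(20.1189 / (2 × 70.4877)) = 2·arctan(0.14271) ≈ 16.2439°.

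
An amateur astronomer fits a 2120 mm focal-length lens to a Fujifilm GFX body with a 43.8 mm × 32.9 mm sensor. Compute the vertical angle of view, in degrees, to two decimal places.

0.89°

Angle of view α = 2·arctan(h/2f) with h = 32.9 mm and f = 2120 mm.
h/2f = 0.00776; arctan(0.00776) ≈ 0.4446°, so α ≈ 0.8891°.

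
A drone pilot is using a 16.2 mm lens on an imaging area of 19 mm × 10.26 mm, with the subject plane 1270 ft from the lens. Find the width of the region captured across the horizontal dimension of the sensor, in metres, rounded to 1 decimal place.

454.0 m

dₒ: 1270 ft × 304.8 mm/ft = 387095.99 mm.
Similar triangles through the lens centre give W/dₒ = w/dᵢ; with 1/f = 1/dₒ + 1/dᵢ this gives W = w·(dₒ − f)/f.
W = 19 mm × (387096 − 16.2) / 16.2 = 19 × 23893.8141 ≈ 453982.467 mm = 453.982 m.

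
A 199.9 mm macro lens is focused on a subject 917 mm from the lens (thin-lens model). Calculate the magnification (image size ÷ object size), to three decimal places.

0.279×

Thin lens: 1/f = 1/dₒ + 1/dᵢ → 1/dᵢ = 1/199.9 − 1/917 = 0.0039120 mm⁻¹, so dᵢ ≈ 255.6245 mm.
Magnification m = dᵢ/dₒ = 255.6245/917 ≈ 0.27876.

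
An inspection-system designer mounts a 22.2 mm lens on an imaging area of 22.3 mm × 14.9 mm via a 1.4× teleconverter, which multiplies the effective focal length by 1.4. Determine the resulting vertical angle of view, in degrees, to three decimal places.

26.959°

Effective focal length f = 22.2 × 1.4 = 31.08 mm.
α = 2·arctan(14.9 / (2 × 31.08)) = 2·arctan(0.23970) ≈ 26.9594°.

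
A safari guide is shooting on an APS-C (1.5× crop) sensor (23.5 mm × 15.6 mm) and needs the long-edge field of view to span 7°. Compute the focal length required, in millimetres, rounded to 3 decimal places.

From α = 2·arctan(w/2f) we get f = w / (2·tan(α/2)).
With w = 23.5 mm and α/2 = 3.5°, tan(α/2) ≈ 0.06116, so f ≈ 23.5 / 0.12233 ≈ 192.1108 mm.

192.111 mm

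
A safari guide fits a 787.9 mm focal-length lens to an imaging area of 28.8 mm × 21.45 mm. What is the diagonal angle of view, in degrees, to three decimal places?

2.611°

Sensor diagonal = √(28.8² + 21.45²) = √1289.5425 ≈ 35.9102 mm.
Angle of view α = 2·arctan(d/2f) with d = 35.9102 mm and f = 787.9 mm.
d/2f = 0.02279; arctan(0.02279) ≈ 1.3055°, so α ≈ 2.6109°.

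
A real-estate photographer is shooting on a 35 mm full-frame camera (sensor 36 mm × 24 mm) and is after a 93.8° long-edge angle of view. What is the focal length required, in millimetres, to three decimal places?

16.844 mm

From α = 2·arctan(w/2f) we get f = w / (2·tan(α/2)).
With w = 36 mm and α/2 = 46.9°, tan(α/2) ≈ 1.06862, so f ≈ 36 / 2.13725 ≈ 16.8441 mm.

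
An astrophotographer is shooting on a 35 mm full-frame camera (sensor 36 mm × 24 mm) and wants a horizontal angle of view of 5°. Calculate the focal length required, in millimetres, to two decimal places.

From α = 2·arctan(w/2f) we get f = w / (2·tan(α/2)).
With w = 36 mm and α/2 = 2.5°, tan(α/2) ≈ 0.04366, so f ≈ 36 / 0.08732 ≈ 412.2678 mm.

412.27 mm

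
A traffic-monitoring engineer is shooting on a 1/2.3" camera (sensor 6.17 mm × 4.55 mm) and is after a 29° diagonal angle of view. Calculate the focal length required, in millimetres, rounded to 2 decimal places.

14.82 mm

Sensor diagonal = √(6.17² + 4.55²) = √58.7714 ≈ 7.6663 mm.
From α = 2·arctan(d/2f) we get f = d / (2·tan(α/2)).
With d = 7.6663 mm and α/2 = 14.5°, tan(α/2) ≈ 0.25862, so f ≈ 7.6663 / 0.51724 ≈ 14.8216 mm.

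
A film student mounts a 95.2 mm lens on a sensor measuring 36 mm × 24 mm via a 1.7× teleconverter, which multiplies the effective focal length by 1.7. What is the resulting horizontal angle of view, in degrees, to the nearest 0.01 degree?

12.69°

Effective focal length f = 95.2 × 1.7 = 161.84 mm.
α = 2·arctan(36 / (2 × 161.84)) = 2·arctan(0.11122) ≈ 12.6928°.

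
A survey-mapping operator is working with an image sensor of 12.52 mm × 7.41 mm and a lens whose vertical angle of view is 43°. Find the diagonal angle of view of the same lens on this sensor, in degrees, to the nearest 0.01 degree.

From the vertical AOV: f = 7.41 / (2·tan(21.5°)) = 7.41 / 0.78782 ≈ 9.4057 mm.
Sensor diagonal = √(12.52² + 7.41²) = √211.6585 ≈ 14.5485 mm.
Diagonal AOV = 2·arctan(14.5485 / (2 × 9.4057)) = 2·arctan(0.77339) ≈ 75.4358°.

75.44°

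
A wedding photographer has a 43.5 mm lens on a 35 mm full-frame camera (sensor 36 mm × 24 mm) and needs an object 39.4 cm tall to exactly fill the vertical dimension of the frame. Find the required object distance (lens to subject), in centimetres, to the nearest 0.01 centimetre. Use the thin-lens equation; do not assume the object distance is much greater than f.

75.76 cm

W: 39.4 cm = 394 mm.
Magnification m = h/W = dᵢ/dₒ; combined with 1/f = 1/dₒ + 1/dᵢ this gives dₒ = f·(1 + W/h).
dₒ = 43.5 mm × (1 + 394/24) = 43.5 × 17.4167 ≈ 757.625 mm = 75.7625 cm.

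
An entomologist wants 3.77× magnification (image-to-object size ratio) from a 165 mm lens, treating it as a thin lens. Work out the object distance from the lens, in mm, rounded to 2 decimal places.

208.77 mm

With m = dᵢ/dₒ and 1/f = 1/dₒ + 1/dᵢ, substituting dᵢ = m·dₒ gives 1/f = (1 + 1/m)/dₒ, hence dₒ = f·(1 + 1/m).
dₒ = 165 × (1 + 1/3.77) = 165 × 1.26525 ≈ 208.767 mm.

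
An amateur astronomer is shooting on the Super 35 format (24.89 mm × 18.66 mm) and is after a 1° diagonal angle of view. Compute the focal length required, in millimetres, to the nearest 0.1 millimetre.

1782.3 mm

Sensor diagonal = √(24.89² + 18.66²) = √967.7077 ≈ 31.1080 mm.
From α = 2·arctan(d/2f) we get f = d / (2·tan(α/2)).
With d = 31.1080 mm and α/2 = 0.5°, tan(α/2) ≈ 0.00873, so f ≈ 31.1080 / 0.01745 ≈ 1782.3119 mm.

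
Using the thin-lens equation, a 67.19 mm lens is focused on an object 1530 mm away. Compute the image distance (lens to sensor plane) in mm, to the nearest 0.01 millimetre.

70.28 mm

1/dᵢ = 1/f − 1/dₒ = 1/67.19 − 1/1530 = 0.0142296 mm⁻¹.
dᵢ = 1/0.0142296 ≈ 70.2762 mm.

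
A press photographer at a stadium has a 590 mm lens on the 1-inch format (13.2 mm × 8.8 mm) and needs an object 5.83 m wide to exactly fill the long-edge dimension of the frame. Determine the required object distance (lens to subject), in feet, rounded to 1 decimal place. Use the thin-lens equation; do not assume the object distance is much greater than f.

856.9 ft

W: 5.83 m = 5830 mm.
Magnification m = w/W = dᵢ/dₒ; combined with 1/f = 1/dₒ + 1/dᵢ this gives dₒ = f·(1 + W/w).
dₒ = 590 mm × (1 + 5830/13.2) = 590 × 442.6667 ≈ 261173.333 mm = 261173.333/304.8 ft = 856.868 ft.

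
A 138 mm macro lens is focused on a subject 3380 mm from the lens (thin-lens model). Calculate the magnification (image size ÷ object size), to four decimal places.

0.0426×

Thin lens: 1/f = 1/dₒ + 1/dᵢ → 1/dᵢ = 1/138 − 1/3380 = 0.0069505 mm⁻¹, so dᵢ ≈ 143.8742 mm.
Magnification m = dᵢ/dₒ = 143.8742/3380 ≈ 0.04257.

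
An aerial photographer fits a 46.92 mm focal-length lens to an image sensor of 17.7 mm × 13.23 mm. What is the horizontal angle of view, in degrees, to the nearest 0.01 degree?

21.36°

Angle of view α = 2·arctan(w/2f) with w = 17.7 mm and f = 46.92 mm.
w/2f = 0.18862; arctan(0.18862) ≈ 10.6816°, so α ≈ 21.3632°.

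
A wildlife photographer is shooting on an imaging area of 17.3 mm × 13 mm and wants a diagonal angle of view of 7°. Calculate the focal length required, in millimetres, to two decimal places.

176.91 mm

Sensor diagonal = √(17.3² + 13²) = √468.2900 ≈ 21.6400 mm.
From α = 2·arctan(d/2f) we get f = d / (2·tan(α/2)).
With d = 21.6400 mm and α/2 = 3.5°, tan(α/2) ≈ 0.06116, so f ≈ 21.6400 / 0.12233 ≈ 176.9055 mm.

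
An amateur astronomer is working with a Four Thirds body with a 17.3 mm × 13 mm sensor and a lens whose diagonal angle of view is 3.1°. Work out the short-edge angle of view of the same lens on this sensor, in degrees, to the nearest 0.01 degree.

Sensor diagonal = √(17.3² + 13²) = √468.2900 ≈ 21.6400 mm.
From the diagonal AOV: f = 21.6400 / (2·tan(1.55°)) = 21.6400 / 0.05412 ≈ 399.8641 mm.
Short-edge AOV = 2·arctan(13 / (2 × 399.8641)) = 2·arctan(0.01626) ≈ 1.8626°.

1.86°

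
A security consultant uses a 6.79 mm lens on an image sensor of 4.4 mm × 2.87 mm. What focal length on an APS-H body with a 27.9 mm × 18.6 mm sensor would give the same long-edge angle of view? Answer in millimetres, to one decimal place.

43.1 mm

Equal angle of view means equal width/f ratio, so f₂ = f₁ · (width₂/width₁) = 6.79 × 27.9/4.4.
f₂ = 6.79 × 6.34091 ≈ 43.055 mm.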